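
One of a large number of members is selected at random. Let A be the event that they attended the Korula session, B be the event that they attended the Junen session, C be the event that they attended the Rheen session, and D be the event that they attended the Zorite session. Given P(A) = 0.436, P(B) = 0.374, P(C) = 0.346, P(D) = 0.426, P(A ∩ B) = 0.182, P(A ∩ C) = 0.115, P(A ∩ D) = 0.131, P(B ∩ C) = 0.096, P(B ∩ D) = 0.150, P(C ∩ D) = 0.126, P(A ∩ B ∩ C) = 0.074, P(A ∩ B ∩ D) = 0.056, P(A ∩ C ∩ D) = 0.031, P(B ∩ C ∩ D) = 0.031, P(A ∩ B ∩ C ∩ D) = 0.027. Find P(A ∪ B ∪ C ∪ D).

0.947

By inclusion-exclusion,
P(A ∪ B ∪ C ∪ D) = 0.436 + 0.374 + 0.346 + 0.426 − 0.182 − 0.115 − 0.131 − 0.096 − 0.150 − 0.126 + 0.074 + 0.056 + 0.031 + 0.031 − 0.027 = 0.947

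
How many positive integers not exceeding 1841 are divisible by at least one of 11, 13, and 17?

Apply inclusion-exclusion:
⌊1841/11⌋ + ⌊1841/13⌋ + ⌊1841/17⌋ − ⌊1841/143⌋ − ⌊1841/187⌋ − ⌊1841/221⌋ + ⌊1841/2431⌋ = 167 + 141 + 108 − 12 − 9 − 8 + 0 = 387

387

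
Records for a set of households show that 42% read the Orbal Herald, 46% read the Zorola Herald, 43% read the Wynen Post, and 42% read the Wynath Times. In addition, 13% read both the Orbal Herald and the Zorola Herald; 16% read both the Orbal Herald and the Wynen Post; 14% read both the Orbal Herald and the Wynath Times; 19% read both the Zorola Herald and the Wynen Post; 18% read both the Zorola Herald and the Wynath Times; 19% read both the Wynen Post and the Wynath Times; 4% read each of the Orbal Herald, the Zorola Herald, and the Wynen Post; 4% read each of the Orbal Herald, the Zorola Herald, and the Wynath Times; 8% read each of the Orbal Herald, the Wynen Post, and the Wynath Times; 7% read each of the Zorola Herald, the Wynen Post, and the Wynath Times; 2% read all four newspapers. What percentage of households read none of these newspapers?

5%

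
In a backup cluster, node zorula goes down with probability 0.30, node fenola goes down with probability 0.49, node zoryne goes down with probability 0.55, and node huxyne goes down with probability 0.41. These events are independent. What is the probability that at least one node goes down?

0.9052165

P(none) = (1 − 0.30) × (1 − 0.49) × (1 − 0.55) × (1 − 0.41) = 0.70 × 0.51 × 0.45 × 0.59 = 0.0947835
P(at least one) = 1 − 0.0947835 = 0.9052165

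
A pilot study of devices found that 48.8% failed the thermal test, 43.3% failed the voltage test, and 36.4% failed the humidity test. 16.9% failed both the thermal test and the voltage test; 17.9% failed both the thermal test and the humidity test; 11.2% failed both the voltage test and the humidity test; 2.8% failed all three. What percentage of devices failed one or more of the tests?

P(≥1) = 48.8 + 43.3 + 36.4 − 16.9 − 17.9 − 11.2 + 2.8 = 85.3%

85.3%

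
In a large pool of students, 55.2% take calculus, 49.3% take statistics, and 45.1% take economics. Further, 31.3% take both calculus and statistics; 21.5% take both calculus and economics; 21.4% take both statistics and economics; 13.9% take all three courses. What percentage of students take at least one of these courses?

89.3%

P(at least one) = 55.2 + 49.3 + 45.1 − 31.3 − 21.5 − 21.4 + 13.9 = 89.3%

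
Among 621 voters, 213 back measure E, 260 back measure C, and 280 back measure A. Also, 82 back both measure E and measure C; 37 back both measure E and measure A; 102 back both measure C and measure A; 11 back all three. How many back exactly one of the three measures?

Using the inclusion–exclusion count for exactly one event:
N(exactly one) = 213 + 260 + 280 − 2·82 − 2·37 − 2·102 + 3·11 = 344

344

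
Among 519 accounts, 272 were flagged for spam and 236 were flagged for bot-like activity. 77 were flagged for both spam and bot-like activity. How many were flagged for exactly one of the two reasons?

354

Using the inclusion–exclusion count for exactly one event:
|exactly one| = 272 + 236 − 2·77 = 354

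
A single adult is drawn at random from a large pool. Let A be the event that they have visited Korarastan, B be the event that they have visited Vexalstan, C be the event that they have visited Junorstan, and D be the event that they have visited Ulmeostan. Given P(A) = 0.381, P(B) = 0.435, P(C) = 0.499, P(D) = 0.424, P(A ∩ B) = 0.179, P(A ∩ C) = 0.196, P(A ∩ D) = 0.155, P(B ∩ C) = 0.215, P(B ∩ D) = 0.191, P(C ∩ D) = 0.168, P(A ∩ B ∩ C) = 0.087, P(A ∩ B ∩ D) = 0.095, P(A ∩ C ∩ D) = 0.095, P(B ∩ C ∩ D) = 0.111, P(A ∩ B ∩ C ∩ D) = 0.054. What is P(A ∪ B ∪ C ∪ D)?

0.969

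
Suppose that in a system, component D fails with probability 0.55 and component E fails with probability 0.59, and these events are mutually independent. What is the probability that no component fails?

0.1845

P(none) = (1 − 0.55) × (1 − 0.59) = 0.45 × 0.41 = 0.1845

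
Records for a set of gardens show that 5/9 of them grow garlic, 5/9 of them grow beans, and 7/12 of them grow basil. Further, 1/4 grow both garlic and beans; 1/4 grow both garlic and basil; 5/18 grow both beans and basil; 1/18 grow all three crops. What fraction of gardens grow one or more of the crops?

P(≥1) = 5/9 + 5/9 + 7/12 − 1/4 − 1/4 − 5/18 + 1/18 = 35/36

35/36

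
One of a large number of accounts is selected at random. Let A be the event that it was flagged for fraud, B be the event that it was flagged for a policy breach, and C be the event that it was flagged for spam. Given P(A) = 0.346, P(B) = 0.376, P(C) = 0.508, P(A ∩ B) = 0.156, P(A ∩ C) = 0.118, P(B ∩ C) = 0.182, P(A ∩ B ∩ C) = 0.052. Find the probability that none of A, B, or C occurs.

0.174

P(A ∪ B ∪ C) = 0.346 + 0.376 + 0.508 − 0.156 − 0.118 − 0.182 + 0.052 = 0.826
P(none) = 1 − 0.826 = 0.174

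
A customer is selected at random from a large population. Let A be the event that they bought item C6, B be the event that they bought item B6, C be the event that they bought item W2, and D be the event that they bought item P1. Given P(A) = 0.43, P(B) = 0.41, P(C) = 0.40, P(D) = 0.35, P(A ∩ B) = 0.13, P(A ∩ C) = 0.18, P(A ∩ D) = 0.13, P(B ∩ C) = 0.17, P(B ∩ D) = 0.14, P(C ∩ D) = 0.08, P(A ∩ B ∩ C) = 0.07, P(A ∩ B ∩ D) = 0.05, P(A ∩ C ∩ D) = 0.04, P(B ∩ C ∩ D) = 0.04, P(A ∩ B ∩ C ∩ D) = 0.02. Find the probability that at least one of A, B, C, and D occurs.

0.94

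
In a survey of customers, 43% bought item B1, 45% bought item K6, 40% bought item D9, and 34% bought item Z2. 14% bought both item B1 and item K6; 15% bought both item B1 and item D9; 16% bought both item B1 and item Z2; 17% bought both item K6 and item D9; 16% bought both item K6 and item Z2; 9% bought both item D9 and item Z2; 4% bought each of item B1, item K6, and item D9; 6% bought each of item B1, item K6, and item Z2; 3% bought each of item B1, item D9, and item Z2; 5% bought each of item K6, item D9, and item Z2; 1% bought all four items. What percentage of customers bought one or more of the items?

92%

Apply inclusion-exclusion:
P(at least one) = 43 + 45 + 40 + 34 − 14 − 15 − 16 − 17 − 16 − 9 + 4 + 6 + 3 + 5 − 1 = 92%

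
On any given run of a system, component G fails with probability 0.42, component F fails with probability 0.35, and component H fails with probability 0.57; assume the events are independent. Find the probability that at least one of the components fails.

P(none) = (1 − 0.42) × (1 − 0.35) × (1 − 0.57) = 0.58 × 0.65 × 0.43 = 0.16211
P(at least one) = 1 − 0.16211 = 0.83789

0.83789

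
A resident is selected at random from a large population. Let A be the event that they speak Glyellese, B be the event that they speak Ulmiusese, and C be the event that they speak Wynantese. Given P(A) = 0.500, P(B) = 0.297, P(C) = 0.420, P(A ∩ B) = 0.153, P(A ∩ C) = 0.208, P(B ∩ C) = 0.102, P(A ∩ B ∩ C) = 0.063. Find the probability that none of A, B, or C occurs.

0.183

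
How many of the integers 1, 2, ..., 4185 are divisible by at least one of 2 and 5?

2092 + 837 − 418 = 2511

2511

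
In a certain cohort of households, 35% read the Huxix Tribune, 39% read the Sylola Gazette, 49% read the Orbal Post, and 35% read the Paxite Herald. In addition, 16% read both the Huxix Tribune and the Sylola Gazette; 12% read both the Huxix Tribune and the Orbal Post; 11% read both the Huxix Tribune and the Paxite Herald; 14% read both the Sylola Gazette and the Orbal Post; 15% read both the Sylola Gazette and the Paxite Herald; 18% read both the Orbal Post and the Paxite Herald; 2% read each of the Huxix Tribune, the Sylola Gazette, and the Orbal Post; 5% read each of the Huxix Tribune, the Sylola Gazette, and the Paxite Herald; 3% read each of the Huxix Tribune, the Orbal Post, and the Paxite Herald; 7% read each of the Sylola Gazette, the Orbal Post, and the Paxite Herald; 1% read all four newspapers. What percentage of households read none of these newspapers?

12%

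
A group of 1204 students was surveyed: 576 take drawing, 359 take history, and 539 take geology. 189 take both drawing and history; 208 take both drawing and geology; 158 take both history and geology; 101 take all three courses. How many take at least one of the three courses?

|union| = 576 + 359 + 539 − 189 − 208 − 158 + 101 = 1020

1020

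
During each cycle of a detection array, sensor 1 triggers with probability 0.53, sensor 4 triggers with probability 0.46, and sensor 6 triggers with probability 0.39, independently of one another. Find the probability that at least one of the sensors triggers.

Independence gives P(none) = ∏(1 − pᵢ).
P(none) = (1 − 0.53) × (1 − 0.46) × (1 − 0.39) = 0.47 × 0.54 × 0.61 = 0.154818
P(at least one) = 1 − 0.154818 = 0.845182

0.845182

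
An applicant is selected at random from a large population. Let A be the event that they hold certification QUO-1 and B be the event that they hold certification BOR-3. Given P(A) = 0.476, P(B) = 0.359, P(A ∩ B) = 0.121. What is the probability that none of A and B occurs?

Apply inclusion-exclusion:
P(A ∪ B) = 0.476 + 0.359 − 0.121 = 0.714
P(none) = 1 − 0.714 = 0.286

0.286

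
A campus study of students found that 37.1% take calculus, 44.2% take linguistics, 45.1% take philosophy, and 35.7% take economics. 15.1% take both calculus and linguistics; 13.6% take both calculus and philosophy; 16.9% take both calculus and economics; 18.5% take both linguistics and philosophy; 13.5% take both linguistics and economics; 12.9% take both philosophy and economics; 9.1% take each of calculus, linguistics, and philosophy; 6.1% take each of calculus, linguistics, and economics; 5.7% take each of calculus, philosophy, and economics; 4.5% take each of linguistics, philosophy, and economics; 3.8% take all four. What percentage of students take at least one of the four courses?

93.2%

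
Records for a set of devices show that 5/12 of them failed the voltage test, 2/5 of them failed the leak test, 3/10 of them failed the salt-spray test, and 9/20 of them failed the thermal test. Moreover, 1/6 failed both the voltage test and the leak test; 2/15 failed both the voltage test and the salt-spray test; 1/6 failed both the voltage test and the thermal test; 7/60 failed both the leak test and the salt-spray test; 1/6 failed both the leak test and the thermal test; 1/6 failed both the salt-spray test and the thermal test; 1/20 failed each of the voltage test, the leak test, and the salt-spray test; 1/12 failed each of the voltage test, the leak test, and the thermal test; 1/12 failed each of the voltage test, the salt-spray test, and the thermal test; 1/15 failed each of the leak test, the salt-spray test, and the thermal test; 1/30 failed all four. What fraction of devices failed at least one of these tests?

P(≥1) = 5/12 + 2/5 + 3/10 + 9/20 − 1/6 − 2/15 − 1/6 − 7/60 − 1/6 − 1/6 + 1/20 + 1/12 + 1/12 + 1/15 − 1/30 = 9/10

9/10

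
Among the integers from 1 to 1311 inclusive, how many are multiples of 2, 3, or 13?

907

⌊1311/2⌋ + ⌊1311/3⌋ + ⌊1311/13⌋ − ⌊1311/6⌋ − ⌊1311/26⌋ − ⌊1311/39⌋ + ⌊1311/78⌋ = 655 + 437 + 100 − 218 − 50 − 33 + 16 = 907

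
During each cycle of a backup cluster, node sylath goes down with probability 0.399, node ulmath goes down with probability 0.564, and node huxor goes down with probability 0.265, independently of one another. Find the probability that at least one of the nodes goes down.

0.80740354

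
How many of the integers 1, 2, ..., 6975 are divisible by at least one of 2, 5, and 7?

4583

3487 + 1395 + 996 − 697 − 498 − 199 + 99 = 4583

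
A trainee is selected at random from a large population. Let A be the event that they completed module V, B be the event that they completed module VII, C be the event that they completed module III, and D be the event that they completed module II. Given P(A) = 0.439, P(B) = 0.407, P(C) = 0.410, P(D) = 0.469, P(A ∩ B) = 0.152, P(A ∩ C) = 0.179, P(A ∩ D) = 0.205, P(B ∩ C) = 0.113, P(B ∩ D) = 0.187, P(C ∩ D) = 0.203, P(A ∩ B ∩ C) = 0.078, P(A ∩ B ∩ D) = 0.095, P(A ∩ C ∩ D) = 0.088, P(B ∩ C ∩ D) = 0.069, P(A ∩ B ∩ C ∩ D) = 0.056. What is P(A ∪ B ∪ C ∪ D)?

0.960

Using inclusion–exclusion:
P(A ∪ B ∪ C ∪ D) = 0.439 + 0.407 + 0.410 + 0.469 − 0.152 − 0.179 − 0.205 − 0.113 − 0.187 − 0.203 + 0.078 + 0.095 + 0.088 + 0.069 − 0.056 = 0.960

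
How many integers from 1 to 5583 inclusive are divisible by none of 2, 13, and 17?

2426

2791 + 429 + 328 − 214 − 164 − 25 + 12 = 3157
5583 − 3157 = 2426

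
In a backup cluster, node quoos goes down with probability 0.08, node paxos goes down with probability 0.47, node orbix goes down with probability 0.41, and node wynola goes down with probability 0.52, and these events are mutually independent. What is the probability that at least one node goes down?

P(none) = (1 − 0.08) × (1 − 0.47) × (1 − 0.41) × (1 − 0.52) = 0.92 × 0.53 × 0.59 × 0.48 = 0.13808832
P(at least one) = 1 − 0.13808832 = 0.86191168

0.86191168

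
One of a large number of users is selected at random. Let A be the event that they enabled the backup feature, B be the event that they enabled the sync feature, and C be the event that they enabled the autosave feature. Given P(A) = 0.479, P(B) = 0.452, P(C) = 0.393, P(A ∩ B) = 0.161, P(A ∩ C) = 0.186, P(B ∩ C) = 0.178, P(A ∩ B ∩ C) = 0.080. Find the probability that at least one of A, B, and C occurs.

0.879

P(A ∪ B ∪ C) = 0.479 + 0.452 + 0.393 − 0.161 − 0.186 − 0.178 + 0.080 = 0.879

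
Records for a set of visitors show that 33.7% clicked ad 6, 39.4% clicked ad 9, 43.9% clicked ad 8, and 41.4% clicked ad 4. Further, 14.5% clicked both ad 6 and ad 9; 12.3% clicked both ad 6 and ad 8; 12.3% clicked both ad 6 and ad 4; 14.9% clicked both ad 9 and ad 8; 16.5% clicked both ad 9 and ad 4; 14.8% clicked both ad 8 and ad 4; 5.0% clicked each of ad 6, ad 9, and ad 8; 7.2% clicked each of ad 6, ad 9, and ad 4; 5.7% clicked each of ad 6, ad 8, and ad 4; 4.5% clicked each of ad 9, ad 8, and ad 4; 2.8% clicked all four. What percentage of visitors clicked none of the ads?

P(union) = 33.7 + 39.4 + 43.9 + 41.4 − 14.5 − 12.3 − 12.3 − 14.9 − 16.5 − 14.8 + 5.0 + 7.2 + 5.7 + 4.5 − 2.8 = 92.7%
P(none) = 100% − 92.7% = 7.3%

7.3%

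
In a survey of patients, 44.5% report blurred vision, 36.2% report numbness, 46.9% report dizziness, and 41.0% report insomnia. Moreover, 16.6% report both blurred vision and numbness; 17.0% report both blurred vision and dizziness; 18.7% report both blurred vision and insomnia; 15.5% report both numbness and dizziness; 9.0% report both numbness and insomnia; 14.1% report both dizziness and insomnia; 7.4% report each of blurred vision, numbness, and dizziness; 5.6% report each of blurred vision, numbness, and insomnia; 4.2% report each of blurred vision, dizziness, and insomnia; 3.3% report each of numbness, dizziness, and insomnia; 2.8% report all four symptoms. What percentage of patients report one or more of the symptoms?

Apply inclusion-exclusion:
P(at least one) = 44.5 + 36.2 + 46.9 + 41.0 − 16.6 − 17.0 − 18.7 − 15.5 − 9.0 − 14.1 + 7.4 + 5.6 + 4.2 + 3.3 − 2.8 = 95.4%

95.4%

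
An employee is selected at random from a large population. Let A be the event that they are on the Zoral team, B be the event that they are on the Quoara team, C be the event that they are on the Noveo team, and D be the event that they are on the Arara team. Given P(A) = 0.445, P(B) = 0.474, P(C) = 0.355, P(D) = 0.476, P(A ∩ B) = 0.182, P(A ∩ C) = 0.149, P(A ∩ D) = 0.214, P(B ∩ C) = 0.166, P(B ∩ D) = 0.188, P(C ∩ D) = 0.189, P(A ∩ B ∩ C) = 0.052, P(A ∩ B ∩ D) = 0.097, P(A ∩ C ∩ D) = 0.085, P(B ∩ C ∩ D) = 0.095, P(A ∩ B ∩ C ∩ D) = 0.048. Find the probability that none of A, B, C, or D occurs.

By inclusion-exclusion,
P(A ∪ B ∪ C ∪ D) = 0.445 + 0.474 + 0.355 + 0.476 − 0.182 − 0.149 − 0.214 − 0.166 − 0.188 − 0.189 + 0.052 + 0.097 + 0.085 + 0.095 − 0.048 = 0.943
P(none) = 1 − 0.943 = 0.057

0.057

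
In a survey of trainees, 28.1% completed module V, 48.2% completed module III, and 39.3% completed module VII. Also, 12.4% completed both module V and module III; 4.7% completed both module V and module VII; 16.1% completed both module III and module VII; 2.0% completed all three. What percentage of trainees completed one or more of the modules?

Apply inclusion-exclusion:
P(at least one) = 28.1 + 48.2 + 39.3 − 12.4 − 4.7 − 16.1 + 2.0 = 84.4%

84.4%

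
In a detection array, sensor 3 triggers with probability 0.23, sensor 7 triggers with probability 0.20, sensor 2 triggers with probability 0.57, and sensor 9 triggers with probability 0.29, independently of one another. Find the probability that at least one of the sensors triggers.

0.8119352

Independence gives P(none) = ∏(1 − pᵢ).
P(none) = (1 − 0.23) × (1 − 0.20) × (1 − 0.57) × (1 − 0.29) = 0.77 × 0.80 × 0.43 × 0.71 = 0.1880648
P(at least one) = 1 − 0.1880648 = 0.8119352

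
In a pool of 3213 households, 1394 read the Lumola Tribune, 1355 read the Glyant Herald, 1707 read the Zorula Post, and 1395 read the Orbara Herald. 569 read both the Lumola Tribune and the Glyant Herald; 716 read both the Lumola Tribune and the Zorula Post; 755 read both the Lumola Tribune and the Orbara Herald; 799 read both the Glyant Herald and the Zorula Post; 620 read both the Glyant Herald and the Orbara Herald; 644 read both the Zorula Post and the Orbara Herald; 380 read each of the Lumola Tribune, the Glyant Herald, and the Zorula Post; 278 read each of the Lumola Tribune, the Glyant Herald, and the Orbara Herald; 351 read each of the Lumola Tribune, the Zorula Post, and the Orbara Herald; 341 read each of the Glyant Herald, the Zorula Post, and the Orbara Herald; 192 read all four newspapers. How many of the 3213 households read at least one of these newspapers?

2906

N(≥1) = 1394 + 1355 + 1707 + 1395 − 569 − 716 − 755 − 799 − 620 − 644 + 380 + 278 + 351 + 341 − 192 = 2906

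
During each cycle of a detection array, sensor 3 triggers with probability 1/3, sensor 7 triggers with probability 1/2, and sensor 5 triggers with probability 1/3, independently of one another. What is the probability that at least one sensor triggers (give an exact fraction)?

Since the events are independent, P(none) is the product of the individual non-occurrence probabilities.
P(none) = (1 − 1/3) × (1 − 1/2) × (1 − 1/3) = 2/3 × 1/2 × 2/3 = 2/9
P(at least one) = 1 − 2/9 = 7/9

7/9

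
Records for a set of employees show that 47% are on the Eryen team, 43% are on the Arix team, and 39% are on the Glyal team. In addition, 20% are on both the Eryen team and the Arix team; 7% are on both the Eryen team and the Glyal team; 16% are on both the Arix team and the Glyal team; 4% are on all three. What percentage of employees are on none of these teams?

Apply inclusion-exclusion:
P(at least one) = 47 + 43 + 39 − 20 − 7 − 16 + 4 = 90%
P(none) = 100% − 90% = 10%

10%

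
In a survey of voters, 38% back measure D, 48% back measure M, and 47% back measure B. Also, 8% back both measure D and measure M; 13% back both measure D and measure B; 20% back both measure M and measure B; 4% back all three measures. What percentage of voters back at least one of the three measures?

By inclusion-exclusion,
P(union) = 38 + 48 + 47 − 8 − 13 − 20 + 4 = 96%

96%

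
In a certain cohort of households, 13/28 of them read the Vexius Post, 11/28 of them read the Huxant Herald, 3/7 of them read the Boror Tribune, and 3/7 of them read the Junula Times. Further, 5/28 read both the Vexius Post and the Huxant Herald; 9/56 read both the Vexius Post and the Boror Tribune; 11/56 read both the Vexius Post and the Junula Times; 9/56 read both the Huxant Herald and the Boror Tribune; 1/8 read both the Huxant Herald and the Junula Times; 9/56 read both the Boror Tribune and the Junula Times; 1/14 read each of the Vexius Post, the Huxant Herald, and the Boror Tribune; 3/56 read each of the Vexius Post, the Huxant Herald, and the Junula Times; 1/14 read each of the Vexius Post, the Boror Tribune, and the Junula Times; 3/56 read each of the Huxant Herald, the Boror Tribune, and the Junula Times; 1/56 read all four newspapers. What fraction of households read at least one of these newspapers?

Inclusion–exclusion gives
P(union) = 13/28 + 11/28 + 3/7 + 3/7 − 5/28 − 9/56 − 11/56 − 9/56 − 1/8 − 9/56 + 1/14 + 3/56 + 1/14 + 3/56 − 1/56 = 27/28

27/28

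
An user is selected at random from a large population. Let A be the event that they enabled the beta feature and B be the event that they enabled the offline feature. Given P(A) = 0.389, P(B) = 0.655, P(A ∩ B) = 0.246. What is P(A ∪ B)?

Using inclusion–exclusion:
P(A ∪ B) = 0.389 + 0.655 − 0.246 = 0.798

0.798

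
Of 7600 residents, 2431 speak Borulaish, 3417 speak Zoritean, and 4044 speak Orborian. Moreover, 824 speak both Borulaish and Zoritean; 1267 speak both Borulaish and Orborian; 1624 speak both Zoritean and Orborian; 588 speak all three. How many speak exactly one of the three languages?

4226

|exactly one| = 2431 + 3417 + 4044 − 2·824 − 2·1267 − 2·1624 + 3·588 = 4226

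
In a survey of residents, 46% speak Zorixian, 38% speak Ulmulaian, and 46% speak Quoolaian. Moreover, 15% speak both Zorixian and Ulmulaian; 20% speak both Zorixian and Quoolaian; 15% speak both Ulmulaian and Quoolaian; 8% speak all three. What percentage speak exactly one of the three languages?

54%

P(exactly one) = 46 + 38 + 46 − 2·15 − 2·20 − 2·15 + 3·8 = 54%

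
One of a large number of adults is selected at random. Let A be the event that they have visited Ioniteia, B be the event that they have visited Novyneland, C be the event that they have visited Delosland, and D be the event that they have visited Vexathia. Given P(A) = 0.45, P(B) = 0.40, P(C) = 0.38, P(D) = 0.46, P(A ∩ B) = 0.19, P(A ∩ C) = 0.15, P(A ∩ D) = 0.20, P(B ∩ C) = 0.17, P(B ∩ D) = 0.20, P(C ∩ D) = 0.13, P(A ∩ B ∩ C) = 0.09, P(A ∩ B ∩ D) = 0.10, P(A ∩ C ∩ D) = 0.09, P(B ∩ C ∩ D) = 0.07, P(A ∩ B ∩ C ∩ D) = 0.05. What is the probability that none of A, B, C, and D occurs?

0.05

P(A ∪ B ∪ C ∪ D) = 0.45 + 0.40 + 0.38 + 0.46 − 0.19 − 0.15 − 0.20 − 0.17 − 0.20 − 0.13 + 0.09 + 0.10 + 0.09 + 0.07 − 0.05 = 0.95
P(none) = 1 − 0.95 = 0.05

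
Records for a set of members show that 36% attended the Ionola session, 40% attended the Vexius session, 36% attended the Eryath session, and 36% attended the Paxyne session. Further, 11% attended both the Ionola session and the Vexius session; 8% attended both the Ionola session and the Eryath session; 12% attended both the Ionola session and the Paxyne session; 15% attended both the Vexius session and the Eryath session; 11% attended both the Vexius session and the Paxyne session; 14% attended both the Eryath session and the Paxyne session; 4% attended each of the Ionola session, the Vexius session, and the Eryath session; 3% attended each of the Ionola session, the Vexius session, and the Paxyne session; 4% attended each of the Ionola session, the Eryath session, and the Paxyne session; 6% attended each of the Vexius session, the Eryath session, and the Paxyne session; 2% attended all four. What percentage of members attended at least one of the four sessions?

Using inclusion–exclusion:
P(at least one) = 36 + 40 + 36 + 36 − 11 − 8 − 12 − 15 − 11 − 14 + 4 + 3 + 4 + 6 − 2 = 92%

92%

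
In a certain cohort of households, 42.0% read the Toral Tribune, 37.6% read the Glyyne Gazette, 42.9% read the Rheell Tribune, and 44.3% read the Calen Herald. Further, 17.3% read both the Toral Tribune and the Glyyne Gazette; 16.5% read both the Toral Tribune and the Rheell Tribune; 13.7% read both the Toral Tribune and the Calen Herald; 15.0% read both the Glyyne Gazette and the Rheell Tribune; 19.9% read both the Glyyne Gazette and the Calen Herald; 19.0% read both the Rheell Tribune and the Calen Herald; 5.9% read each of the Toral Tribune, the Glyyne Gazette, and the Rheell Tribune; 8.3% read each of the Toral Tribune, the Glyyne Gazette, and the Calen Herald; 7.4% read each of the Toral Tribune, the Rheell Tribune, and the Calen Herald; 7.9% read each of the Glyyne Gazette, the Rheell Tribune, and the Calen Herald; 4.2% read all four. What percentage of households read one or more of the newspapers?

90.7%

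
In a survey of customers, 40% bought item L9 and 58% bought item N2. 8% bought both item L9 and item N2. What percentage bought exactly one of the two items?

By inclusion–exclusion (exactly-one form):
P(exactly one) = 40 + 58 − 2·8 = 82%

82%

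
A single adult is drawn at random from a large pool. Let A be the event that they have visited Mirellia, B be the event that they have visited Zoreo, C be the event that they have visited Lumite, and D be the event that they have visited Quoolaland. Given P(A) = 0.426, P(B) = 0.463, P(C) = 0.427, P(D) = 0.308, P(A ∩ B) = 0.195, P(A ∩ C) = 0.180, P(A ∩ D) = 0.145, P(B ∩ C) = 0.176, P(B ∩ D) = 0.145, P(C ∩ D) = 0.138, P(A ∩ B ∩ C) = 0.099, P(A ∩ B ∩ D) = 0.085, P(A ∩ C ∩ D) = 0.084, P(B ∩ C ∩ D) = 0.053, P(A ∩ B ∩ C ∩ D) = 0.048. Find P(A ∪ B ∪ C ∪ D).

0.918

P(A ∪ B ∪ C ∪ D) = 0.426 + 0.463 + 0.427 + 0.308 − 0.195 − 0.180 − 0.145 − 0.176 − 0.145 − 0.138 + 0.099 + 0.085 + 0.084 + 0.053 − 0.048 = 0.918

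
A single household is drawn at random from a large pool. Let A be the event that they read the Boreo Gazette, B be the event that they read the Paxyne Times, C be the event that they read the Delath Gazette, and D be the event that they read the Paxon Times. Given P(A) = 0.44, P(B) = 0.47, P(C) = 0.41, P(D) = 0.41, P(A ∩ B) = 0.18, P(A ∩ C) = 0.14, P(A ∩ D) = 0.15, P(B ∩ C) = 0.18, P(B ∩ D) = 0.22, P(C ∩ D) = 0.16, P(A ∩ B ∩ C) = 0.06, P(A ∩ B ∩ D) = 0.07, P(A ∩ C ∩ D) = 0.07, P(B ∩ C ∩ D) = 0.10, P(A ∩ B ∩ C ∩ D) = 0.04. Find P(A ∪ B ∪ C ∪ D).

0.96

P(A ∪ B ∪ C ∪ D) = 0.44 + 0.47 + 0.41 + 0.41 − 0.18 − 0.14 − 0.15 − 0.18 − 0.22 − 0.16 + 0.06 + 0.07 + 0.07 + 0.10 − 0.04 = 0.96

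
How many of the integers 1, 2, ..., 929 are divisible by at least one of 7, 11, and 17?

By inclusion-exclusion,
⌊929/7⌋ + ⌊929/11⌋ + ⌊929/17⌋ − ⌊929/77⌋ − ⌊929/119⌋ − ⌊929/187⌋ + ⌊929/1309⌋ = 132 + 84 + 54 − 12 − 7 − 4 + 0 = 247

247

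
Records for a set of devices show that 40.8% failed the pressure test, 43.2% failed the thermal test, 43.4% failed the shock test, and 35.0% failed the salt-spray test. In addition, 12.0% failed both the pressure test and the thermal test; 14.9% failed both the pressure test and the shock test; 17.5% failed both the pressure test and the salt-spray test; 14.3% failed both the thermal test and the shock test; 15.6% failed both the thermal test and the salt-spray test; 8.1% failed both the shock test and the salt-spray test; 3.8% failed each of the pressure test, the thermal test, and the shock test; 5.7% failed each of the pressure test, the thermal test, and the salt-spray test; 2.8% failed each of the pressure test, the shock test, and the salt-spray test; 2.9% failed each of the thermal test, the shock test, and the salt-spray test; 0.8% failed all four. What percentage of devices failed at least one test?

94.4%

Using inclusion–exclusion:
P(union) = 40.8 + 43.2 + 43.4 + 35.0 − 12.0 − 14.9 − 17.5 − 14.3 − 15.6 − 8.1 + 3.8 + 5.7 + 2.8 + 2.9 − 0.8 = 94.4%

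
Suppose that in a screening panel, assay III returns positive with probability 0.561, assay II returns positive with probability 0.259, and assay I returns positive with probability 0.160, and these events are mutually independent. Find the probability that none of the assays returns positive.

0.27325116

Since the events are independent, P(none) is the product of the individual non-occurrence probabilities.
P(none) = (1 − 0.561) × (1 − 0.259) × (1 − 0.160) = 0.439 × 0.741 × 0.840 = 0.27325116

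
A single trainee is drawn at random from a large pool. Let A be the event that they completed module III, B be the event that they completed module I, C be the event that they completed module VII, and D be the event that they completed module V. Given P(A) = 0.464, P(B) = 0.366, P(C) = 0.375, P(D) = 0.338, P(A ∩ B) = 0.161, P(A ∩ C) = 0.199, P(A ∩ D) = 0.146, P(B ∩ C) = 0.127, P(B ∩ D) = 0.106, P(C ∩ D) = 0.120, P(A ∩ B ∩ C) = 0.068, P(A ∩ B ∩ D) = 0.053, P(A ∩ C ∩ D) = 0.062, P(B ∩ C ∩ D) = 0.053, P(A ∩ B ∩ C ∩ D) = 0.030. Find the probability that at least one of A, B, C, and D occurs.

P(A ∪ B ∪ C ∪ D) = 0.464 + 0.366 + 0.375 + 0.338 − 0.161 − 0.199 − 0.146 − 0.127 − 0.106 − 0.120 + 0.068 + 0.053 + 0.062 + 0.053 − 0.030 = 0.890

0.890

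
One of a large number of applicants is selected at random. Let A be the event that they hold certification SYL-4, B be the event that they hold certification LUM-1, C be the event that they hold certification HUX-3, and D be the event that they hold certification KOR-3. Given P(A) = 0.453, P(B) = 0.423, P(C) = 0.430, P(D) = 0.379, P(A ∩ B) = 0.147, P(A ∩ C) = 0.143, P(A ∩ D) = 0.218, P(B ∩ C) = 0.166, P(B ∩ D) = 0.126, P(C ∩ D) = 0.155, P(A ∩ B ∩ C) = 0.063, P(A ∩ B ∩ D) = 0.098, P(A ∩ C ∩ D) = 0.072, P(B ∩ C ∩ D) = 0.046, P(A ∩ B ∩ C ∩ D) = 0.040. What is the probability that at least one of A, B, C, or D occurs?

Using inclusion–exclusion:
P(A ∪ B ∪ C ∪ D) = 0.453 + 0.423 + 0.430 + 0.379 − 0.147 − 0.143 − 0.218 − 0.166 − 0.126 − 0.155 + 0.063 + 0.098 + 0.072 + 0.046 − 0.040 = 0.969

0.969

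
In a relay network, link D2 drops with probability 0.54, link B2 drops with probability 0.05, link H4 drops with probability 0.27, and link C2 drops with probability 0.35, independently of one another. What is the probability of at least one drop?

0.7926435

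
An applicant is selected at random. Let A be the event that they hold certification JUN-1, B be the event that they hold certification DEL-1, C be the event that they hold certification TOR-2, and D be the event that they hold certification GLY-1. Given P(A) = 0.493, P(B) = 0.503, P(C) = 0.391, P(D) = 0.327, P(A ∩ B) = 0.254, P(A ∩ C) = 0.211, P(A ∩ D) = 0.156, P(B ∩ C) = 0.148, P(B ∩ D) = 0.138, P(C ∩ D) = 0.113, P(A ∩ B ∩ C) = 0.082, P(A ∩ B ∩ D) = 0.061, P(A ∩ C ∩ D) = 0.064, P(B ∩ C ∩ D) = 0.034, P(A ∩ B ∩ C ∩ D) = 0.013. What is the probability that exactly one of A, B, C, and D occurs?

Using the inclusion–exclusion count for exactly one event:
P(exactly one) = 0.493 + 0.503 + 0.391 + 0.327 − 2·0.254 − 2·0.211 − 2·0.156 − 2·0.148 − 2·0.138 − 2·0.113 + 3·0.082 + 3·0.061 + 3·0.064 + 3·0.034 − 4·0.013 = 0.345

0.345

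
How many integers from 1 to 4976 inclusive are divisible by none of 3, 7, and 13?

Inclusion–exclusion gives
floor(4976/3) + floor(4976/7) + floor(4976/13) − floor(4976/21) − floor(4976/39) − floor(4976/91) + floor(4976/273) = 1658 + 710 + 382 − 236 − 127 − 54 + 18 = 2351
4976 − 2351 = 2625

2625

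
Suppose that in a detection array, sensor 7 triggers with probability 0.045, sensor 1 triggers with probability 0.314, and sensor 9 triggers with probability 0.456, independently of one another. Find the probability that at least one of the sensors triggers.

P(none) = (1 − 0.045) × (1 − 0.314) × (1 − 0.456) = 0.955 × 0.686 × 0.544 = 0.35639072
P(at least one) = 1 − 0.35639072 = 0.64360928

0.64360928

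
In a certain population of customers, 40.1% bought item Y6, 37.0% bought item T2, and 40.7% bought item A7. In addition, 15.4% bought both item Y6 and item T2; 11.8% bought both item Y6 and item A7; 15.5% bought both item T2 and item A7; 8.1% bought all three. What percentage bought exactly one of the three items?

56.7%

P(exactly one) = 40.1 + 37.0 + 40.7 − 2·15.4 − 2·11.8 − 2·15.5 + 3·8.1 = 56.7%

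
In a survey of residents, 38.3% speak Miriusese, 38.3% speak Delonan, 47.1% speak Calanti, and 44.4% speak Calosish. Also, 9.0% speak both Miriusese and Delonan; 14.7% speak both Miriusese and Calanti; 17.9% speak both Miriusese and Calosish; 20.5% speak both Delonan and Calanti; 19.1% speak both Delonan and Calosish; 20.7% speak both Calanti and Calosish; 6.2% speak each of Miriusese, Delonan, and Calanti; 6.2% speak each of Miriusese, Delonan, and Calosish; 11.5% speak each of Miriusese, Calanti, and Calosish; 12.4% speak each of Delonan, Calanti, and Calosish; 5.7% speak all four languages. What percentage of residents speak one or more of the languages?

96.8%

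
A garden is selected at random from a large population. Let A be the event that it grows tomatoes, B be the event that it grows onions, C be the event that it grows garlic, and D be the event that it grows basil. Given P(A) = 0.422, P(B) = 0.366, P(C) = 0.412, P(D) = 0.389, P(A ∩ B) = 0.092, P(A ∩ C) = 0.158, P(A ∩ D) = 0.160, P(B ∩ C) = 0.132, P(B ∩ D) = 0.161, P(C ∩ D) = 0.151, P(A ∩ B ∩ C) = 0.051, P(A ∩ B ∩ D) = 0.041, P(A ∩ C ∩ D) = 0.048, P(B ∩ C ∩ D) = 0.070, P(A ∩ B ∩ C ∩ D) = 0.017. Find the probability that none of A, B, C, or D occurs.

Apply inclusion-exclusion:
P(A ∪ B ∪ C ∪ D) = 0.422 + 0.366 + 0.412 + 0.389 − 0.092 − 0.158 − 0.160 − 0.132 − 0.161 − 0.151 + 0.051 + 0.041 + 0.048 + 0.070 − 0.017 = 0.928
P(none) = 1 − 0.928 = 0.072

0.072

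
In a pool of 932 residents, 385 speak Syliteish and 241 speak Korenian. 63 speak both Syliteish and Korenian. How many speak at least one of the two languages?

563

Using inclusion–exclusion:
|at least one| = 385 + 241 − 63 = 563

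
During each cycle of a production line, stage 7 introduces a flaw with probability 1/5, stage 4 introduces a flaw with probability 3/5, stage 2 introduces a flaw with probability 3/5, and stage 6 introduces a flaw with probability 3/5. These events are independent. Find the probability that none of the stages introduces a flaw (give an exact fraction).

32/625

P(none) = (1 − 1/5) × (1 − 3/5) × (1 − 3/5) × (1 − 3/5) = 4/5 × 2/5 × 2/5 × 2/5 = 32/625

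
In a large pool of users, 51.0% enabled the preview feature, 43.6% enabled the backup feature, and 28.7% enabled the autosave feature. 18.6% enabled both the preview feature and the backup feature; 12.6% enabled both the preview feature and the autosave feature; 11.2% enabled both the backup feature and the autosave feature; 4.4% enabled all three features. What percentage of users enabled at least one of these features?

85.3%

By inclusion-exclusion,
P(≥1) = 51.0 + 43.6 + 28.7 − 18.6 − 12.6 − 11.2 + 4.4 = 85.3%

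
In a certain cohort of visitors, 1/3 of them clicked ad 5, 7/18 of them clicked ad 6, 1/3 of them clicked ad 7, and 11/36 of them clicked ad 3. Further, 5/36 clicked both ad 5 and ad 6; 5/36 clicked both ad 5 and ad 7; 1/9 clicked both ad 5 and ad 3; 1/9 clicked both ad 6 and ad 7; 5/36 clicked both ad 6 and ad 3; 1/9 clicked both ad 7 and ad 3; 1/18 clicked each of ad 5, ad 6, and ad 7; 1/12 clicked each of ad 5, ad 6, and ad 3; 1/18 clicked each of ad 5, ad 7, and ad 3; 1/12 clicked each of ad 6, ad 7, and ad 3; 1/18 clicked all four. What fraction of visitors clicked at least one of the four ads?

5/6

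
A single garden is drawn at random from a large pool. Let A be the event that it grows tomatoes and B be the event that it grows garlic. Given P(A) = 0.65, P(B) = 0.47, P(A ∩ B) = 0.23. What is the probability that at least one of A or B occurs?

0.89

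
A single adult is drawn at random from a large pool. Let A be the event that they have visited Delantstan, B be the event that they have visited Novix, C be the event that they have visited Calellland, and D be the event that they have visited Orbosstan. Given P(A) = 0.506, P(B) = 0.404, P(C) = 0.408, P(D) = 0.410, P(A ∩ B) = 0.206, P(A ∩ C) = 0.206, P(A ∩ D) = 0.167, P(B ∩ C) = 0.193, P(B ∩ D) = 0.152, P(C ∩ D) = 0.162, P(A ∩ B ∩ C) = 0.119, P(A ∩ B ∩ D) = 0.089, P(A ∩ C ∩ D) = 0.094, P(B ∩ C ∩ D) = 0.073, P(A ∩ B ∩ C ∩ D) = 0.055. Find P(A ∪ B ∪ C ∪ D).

0.962

Using inclusion–exclusion:
P(A ∪ B ∪ C ∪ D) = 0.506 + 0.404 + 0.408 + 0.410 − 0.206 − 0.206 − 0.167 − 0.193 − 0.152 − 0.162 + 0.119 + 0.089 + 0.094 + 0.073 − 0.055 = 0.962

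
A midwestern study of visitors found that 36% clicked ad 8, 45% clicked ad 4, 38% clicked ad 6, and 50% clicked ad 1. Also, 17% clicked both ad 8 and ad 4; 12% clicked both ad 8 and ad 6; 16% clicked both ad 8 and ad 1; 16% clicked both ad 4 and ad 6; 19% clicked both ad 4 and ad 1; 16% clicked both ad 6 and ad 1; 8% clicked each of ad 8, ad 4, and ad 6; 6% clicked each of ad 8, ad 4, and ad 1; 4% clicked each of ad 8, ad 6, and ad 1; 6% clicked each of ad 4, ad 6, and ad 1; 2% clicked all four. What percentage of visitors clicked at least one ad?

P(≥1) = 36 + 45 + 38 + 50 − 17 − 12 − 16 − 16 − 19 − 16 + 8 + 6 + 4 + 6 − 2 = 95%

95%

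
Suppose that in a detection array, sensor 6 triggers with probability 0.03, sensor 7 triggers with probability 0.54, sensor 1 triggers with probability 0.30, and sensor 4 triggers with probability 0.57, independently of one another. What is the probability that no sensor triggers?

P(none) = (1 − 0.03) × (1 − 0.54) × (1 − 0.30) × (1 − 0.57) = 0.97 × 0.46 × 0.70 × 0.43 = 0.1343062

0.1343062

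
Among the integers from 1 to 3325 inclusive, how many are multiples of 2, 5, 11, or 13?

floor(3325/2) + floor(3325/5) + floor(3325/11) + floor(3325/13) − floor(3325/10) − floor(3325/22) − floor(3325/26) − floor(3325/55) − floor(3325/65) − floor(3325/143) + floor(3325/110) + floor(3325/130) + floor(3325/286) + floor(3325/715) − floor(3325/1430) = 1662 + 665 + 302 + 255 − 332 − 151 − 127 − 60 − 51 − 23 + 30 + 25 + 11 + 4 − 2 = 2208

2208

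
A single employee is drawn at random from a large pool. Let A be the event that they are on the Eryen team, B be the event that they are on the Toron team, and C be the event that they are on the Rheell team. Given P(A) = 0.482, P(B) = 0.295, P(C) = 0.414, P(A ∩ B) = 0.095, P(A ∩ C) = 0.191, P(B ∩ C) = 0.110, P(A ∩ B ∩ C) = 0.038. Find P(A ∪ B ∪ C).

0.833

P(A ∪ B ∪ C) = 0.482 + 0.295 + 0.414 − 0.095 − 0.191 − 0.110 + 0.038 = 0.833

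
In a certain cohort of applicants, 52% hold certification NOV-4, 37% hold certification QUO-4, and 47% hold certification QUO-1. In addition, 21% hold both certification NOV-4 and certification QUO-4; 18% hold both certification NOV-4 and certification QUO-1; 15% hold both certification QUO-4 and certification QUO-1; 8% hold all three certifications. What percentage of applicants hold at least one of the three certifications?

90%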